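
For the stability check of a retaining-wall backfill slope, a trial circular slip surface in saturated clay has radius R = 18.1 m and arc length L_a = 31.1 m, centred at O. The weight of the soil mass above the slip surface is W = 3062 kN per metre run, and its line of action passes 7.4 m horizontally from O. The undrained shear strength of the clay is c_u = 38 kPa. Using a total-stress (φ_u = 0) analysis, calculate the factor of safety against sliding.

Taking moments about the centre O, the resisting moment is provided by the undrained shear strength acting along the arc:
M_R = c_u·L_a·R = 38·31.10·18.1 = 21390.6 kN·m/m
M_D = W·d = 3062·7.4 = 22658.8 kN·m/m
FS = M_R / M_D = 21390.6 / 22658.8 = 0.944

FS = 0.94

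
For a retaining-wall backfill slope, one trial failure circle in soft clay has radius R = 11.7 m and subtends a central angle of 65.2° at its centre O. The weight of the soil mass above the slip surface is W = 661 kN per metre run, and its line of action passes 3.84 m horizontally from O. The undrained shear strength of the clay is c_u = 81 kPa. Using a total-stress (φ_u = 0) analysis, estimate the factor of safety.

FS = 4.97

Taking moments about the centre O, the resisting moment is provided by the undrained shear strength acting along the arc:
Arc length L_a = R·θ = 11.7·(65.2°·π/180) = 11.7·1.1380 = 13.31 m
M_R = c_u·L_a·R = 81·13.31·11.7 = 12617.7 kN·m/m
M_D = W·d = 661·3.84 = 2538.2 kN·m/m
FS = M_R / M_D = 12617.7 / 2538.2 = 4.971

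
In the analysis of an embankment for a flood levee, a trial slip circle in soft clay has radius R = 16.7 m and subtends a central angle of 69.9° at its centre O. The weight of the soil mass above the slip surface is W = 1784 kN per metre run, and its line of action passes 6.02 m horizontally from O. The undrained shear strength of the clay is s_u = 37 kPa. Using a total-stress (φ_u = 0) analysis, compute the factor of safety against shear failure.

Taking moments about the centre O, the resisting moment is provided by the undrained shear strength acting along the arc:
Arc length L_a = R·θ = 16.7·(69.9°·π/180) = 16.7·1.2200 = 20.37 m
M_R = s_u·L_a·R = 37·20.37·16.7 = 12588.9 kN·m/m
M_D = W·d = 1784·6.02 = 10739.7 kN·m/m
FS = M_R / M_D = 12588.9 / 10739.7 = 1.172

FS = 1.17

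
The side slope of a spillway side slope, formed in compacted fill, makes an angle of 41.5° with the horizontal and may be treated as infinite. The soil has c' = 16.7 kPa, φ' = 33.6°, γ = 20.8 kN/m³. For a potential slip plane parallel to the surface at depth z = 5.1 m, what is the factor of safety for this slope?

For an infinite slope with a slip plane parallel to the surface (no pore pressure): FS = [c' + γz cos²β tanφ'] / [γz sinβ cosβ].
γz = 20.8·5.1 = 106.08 kN/m²
Numerator = 16.7 + 106.08·cos²41.5°·tan33.6° = 16.7 + 106.08·0.5609·0.6644 = 56.234 kPa
Denominator = 106.08·sin41.5°·cos41.5° = 106.08·0.6626·0.7490 = 52.645 kPa
FS = 56.234 / 52.645 = 1.068

FS = 1.07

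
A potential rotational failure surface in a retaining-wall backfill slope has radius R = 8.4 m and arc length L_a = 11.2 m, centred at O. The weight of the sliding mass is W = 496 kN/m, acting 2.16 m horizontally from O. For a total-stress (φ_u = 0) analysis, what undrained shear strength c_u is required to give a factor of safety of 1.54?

FS = c_u·L_a·R / (W·d), so c_u = FS·W·d / (L_a·R).
c_u = 1.54·496·2.16 / (11.20·8.4) = 1649.9 / 94.08 = 17.54 kPa

c_u = 17.5 kPa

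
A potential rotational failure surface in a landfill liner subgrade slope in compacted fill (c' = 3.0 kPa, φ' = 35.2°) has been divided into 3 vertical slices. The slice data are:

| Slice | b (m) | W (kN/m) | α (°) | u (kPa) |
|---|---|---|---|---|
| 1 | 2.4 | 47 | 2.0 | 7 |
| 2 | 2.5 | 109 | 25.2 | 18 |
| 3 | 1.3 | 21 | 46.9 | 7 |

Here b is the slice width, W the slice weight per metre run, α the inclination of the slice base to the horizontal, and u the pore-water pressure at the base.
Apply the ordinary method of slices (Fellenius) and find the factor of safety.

Ordinary method of slices: FS = Σ[c'·Δl_i + (W_i cosα_i − u_i·Δl_i)·tanφ'] / Σ W_i sinα_i, with Δl_i = b_i / cosα_i.
Slice 1: Δl = 2.4/cos2.0° = 2.401 m; N'_1 = 47·cos2.0° − 7·2.401 = 30.2; c'Δl = 7.20; W sinα = 1.6
Slice 2: Δl = 2.5/cos25.2° = 2.763 m; N'_2 = 109·cos25.2° − 18·2.763 = 48.9; c'Δl = 8.29; W sinα = 46.4
Slice 3: Δl = 1.3/cos46.9° = 1.903 m; N'_3 = 21·cos46.9° − 7·1.903 = 1.0; c'Δl = 5.71; W sinα = 15.3
Σc'Δl = 21.2 kN/m; ΣN' = 80.1 kN/m; ΣW sinα = 63.4 kN/m
Resisting = 21.2 + 80.1·tan35.2° = 21.2 + 56.5 = 77.7 kN/m
FS = 77.7 / 63.4 = 1.226

FS = 1.23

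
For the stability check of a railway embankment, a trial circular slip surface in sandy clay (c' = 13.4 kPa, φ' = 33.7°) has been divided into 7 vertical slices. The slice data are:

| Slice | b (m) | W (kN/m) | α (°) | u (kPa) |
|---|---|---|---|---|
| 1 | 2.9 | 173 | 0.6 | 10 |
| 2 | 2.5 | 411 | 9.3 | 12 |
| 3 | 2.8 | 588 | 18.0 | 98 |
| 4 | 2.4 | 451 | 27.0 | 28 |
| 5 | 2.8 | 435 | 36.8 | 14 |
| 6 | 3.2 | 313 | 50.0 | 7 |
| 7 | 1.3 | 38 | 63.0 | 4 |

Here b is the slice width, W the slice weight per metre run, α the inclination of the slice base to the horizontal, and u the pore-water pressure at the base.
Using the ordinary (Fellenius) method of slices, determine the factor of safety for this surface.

Ordinary method of slices: FS = Σ[c'·Δl_i + (W_i cosα_i − u_i·Δl_i)·tanφ'] / Σ W_i sinα_i, with Δl_i = b_i / cosα_i.
Slice 1: Δl = 2.9/cos0.6° = 2.900 m; N'_1 = 173·cos0.6° − 10·2.900 = 144.0; c'Δl = 38.86; W sinα = 1.8
Slice 2: Δl = 2.5/cos9.3° = 2.533 m; N'_2 = 411·cos9.3° − 12·2.533 = 375.2; c'Δl = 33.95; W sinα = 66.4
Slice 3: Δl = 2.8/cos18.0° = 2.944 m; N'_3 = 588·cos18.0° − 98·2.944 = 270.7; c'Δl = 39.45; W sinα = 181.7
Slice 4: Δl = 2.4/cos27.0° = 2.694 m; N'_4 = 451·cos27.0° − 28·2.694 = 326.4; c'Δl = 36.09; W sinα = 204.7
Slice 5: Δl = 2.8/cos36.8° = 3.497 m; N'_5 = 435·cos36.8° − 14·3.497 = 299.4; c'Δl = 46.86; W sinα = 260.6
Slice 6: Δl = 3.2/cos50.0° = 4.978 m; N'_6 = 313·cos50.0° − 7·4.978 = 166.3; c'Δl = 66.71; W sinα = 239.8
Slice 7: Δl = 1.3/cos63.0° = 2.863 m; N'_7 = 38·cos63.0° − 4·2.863 = 5.8; c'Δl = 38.37; W sinα = 33.9
Σc'Δl = 300.3 kN/m; ΣN' = 1587.8 kN/m; ΣW sinα = 988.9 kN/m
Resisting = 300.3 + 1587.8·tan33.7° = 300.3 + 1058.9 = 1359.2 kN/m
FS = 1359.2 / 988.9 = 1.375

FS = 1.37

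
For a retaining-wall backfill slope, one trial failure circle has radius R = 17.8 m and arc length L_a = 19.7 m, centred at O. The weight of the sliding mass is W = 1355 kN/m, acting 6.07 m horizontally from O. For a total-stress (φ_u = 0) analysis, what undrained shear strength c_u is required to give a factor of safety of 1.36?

FS = c_u·L_a·R / (W·d), so c_u = FS·W·d / (L_a·R).
c_u = 1.36·1355·6.07 / (19.70·17.8) = 11185.8 / 350.66 = 31.90 kPa

c_u = 31.9 kPa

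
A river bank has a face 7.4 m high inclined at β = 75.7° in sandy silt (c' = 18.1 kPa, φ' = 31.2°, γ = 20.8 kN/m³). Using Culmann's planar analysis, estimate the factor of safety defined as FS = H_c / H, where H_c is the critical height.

FS = 1.36

H_c = (4c'/γ) · sinβ cosφ' / [1 − cos(β − φ')]
    = (4·18.1/20.8) · sin75.7°·cos31.2° / [1 − cos44.5°]
    = 3.481 · 0.8289 / 0.2867 = 10.06 m
FS = H_c / H = 10.06 / 7.4 = 1.360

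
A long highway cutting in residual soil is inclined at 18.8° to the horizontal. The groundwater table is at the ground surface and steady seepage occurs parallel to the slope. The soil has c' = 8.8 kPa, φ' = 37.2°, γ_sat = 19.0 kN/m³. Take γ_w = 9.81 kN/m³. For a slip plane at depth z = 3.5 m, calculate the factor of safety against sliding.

With seepage parallel to the slope and the water table at the surface, the effective normal stress on the slip plane uses the buoyant unit weight γ' = γ_sat − γ_w while the driving shear stress uses γ_sat:
FS = [c' + γ' z cos²β tanφ'] / [γ_sat z sinβ cosβ]
γ' = 19.0 − 9.81 = 9.19 kN/m³
Numerator = 8.8 + 9.19·3.5·cos²18.8°·tan37.2° = 8.8 + 9.19·3.5·0.8961·0.7590 = 30.679 kPa
Denominator = 19.0·3.5·sin18.8°·cos18.8° = 19.0·3.5·0.3223·0.9466 = 20.287 kPa
FS = 30.679 / 20.287 = 1.512

FS = 1.51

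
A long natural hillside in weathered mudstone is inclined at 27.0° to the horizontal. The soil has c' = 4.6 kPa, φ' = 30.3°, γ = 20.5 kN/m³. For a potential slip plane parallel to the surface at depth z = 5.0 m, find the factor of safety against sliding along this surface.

FS = 1.26

For an infinite slope with a slip plane parallel to the surface (no pore pressure): FS = [c' + γz cos²β tanφ'] / [γz sinβ cosβ].
γz = 20.5·5.0 = 102.50 kN/m²
Numerator = 4.6 + 102.50·cos²27.0°·tan30.3° = 4.6 + 102.50·0.7939·0.5844 = 52.151 kPa
Denominator = 102.50·sin27.0°·cos27.0° = 102.50·0.4540·0.8910 = 41.462 kPa
FS = 52.151 / 41.462 = 1.258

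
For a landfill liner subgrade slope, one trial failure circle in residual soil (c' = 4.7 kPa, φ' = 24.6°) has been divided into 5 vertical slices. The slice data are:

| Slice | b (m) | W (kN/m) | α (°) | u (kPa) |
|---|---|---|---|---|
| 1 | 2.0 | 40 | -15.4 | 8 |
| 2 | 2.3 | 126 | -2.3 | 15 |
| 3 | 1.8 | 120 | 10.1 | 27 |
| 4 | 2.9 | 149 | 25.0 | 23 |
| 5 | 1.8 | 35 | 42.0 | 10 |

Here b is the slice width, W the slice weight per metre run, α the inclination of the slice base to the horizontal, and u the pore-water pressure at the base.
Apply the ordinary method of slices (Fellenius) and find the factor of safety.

Ordinary method of slices: FS = Σ[c'·Δl_i + (W_i cosα_i − u_i·Δl_i)·tanφ'] / Σ W_i sinα_i, with Δl_i = b_i / cosα_i.
Slice 1: Δl = 2.0/cos(-15.4°) = 2.074 m; N'_1 = 40·cos(-15.4°) − 8·2.074 = 22.0; c'Δl = 9.75; W sinα = -10.6
Slice 2: Δl = 2.3/cos(-2.3°) = 2.302 m; N'_2 = 126·cos(-2.3°) − 15·2.302 = 91.4; c'Δl = 10.82; W sinα = -5.1
Slice 3: Δl = 1.8/cos10.1° = 1.828 m; N'_3 = 120·cos10.1° − 27·1.828 = 68.8; c'Δl = 8.59; W sinα = 21.0
Slice 4: Δl = 2.9/cos25.0° = 3.200 m; N'_4 = 149·cos25.0° − 23·3.200 = 61.4; c'Δl = 15.04; W sinα = 63.0
Slice 5: Δl = 1.8/cos42.0° = 2.422 m; N'_5 = 35·cos42.0° − 10·2.422 = 1.8; c'Δl = 11.38; W sinα = 23.4
Σc'Δl = 55.6 kN/m; ΣN' = 245.3 kN/m; ΣW sinα = 91.8 kN/m
Resisting = 55.6 + 245.3·tan24.6° = 55.6 + 112.3 = 167.9 kN/m
FS = 167.9 / 91.8 = 1.830

FS = 1.83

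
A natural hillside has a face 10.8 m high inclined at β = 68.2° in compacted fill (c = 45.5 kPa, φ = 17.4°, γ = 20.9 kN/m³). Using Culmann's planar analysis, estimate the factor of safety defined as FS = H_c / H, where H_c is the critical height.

H_c = (4c/γ) · sinβ cosφ / [1 − cos(β − φ)]
    = (4·45.5/20.9) · sin68.2°·cos17.4° / [1 − cos50.8°]
    = 8.708 · 0.8860 / 0.3680 = 20.97 m
FS = H_c / H = 20.97 / 10.8 = 1.941

FS = 1.94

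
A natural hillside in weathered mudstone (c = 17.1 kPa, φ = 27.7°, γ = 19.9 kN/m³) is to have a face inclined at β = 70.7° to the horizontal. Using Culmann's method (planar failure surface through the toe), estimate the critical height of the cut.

Culmann's analysis gives the critical failure plane at α_cr = (β + φ)/2 = (70.7 + 27.7)/2 = 49.2°, and the critical height
H_c = (4c/γ) · sinβ cosφ / [1 − cos(β − φ)]
    = (4·17.1/19.9) · sin70.7°·cos27.7° / [1 − cos(43.0°)]
    = 3.437 · 0.9438·0.8854 / [1 − 0.7314]
    = 3.437 · 0.8356 / 0.2686
    = 10.69 m

H_c = 10.69 m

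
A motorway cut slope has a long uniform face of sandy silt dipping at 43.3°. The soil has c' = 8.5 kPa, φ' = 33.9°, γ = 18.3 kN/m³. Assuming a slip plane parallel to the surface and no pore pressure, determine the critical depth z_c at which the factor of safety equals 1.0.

Setting FS = 1.00 in FS = [c' + γz cos²β tanφ'] / [γz sinβ cosβ] and solving for z:
z = c' / [γ cosβ (FS·sinβ − cosβ·tanφ')]
  = 8.5 / [18.3·cos43.3°·(1.00·sin43.3° − cos43.3°·tan33.9°)]
  = 8.5 / [18.3·0.7278·(1.00·0.6858 − 0.7278·0.6720)]
  = 8.5 / 2.6207 = 3.243 m

z_c = 3.24 m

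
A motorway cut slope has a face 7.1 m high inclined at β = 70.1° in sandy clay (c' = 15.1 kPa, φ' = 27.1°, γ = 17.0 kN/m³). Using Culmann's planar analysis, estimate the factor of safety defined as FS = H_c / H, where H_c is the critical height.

FS = 1.56

H_c = (4c'/γ) · sinβ cosφ' / [1 − cos(β − φ')]
    = (4·15.1/17.0) · sin70.1°·cos27.1° / [1 − cos43.0°]
    = 3.553 · 0.8371 / 0.2686 = 11.07 m
FS = H_c / H = 11.07 / 7.1 = 1.559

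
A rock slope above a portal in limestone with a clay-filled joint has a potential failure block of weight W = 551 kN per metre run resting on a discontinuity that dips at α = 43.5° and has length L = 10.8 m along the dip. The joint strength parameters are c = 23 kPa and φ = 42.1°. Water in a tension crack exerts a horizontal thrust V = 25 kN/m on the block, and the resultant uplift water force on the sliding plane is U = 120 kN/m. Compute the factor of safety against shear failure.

FS = 1.22

Resolving the block weight along and normal to the plane and applying the Mohr–Coulomb strength on the joint:
N' = W cosα − U − V sinα = 551·cos43.5° − 120 − 25·sin43.5° = 262.5 kN/m
Driving force T = W sinα + V cosα = 551·sin43.5° + 25·cos43.5° = 397.4 kN/m
Resisting force R = c·L + N'·tanφ = 23·10.8 + 262.5·tan42.1° = 248.4 + 237.2 = 485.6 kN/m
FS = R / T = 485.6 / 397.4 = 1.222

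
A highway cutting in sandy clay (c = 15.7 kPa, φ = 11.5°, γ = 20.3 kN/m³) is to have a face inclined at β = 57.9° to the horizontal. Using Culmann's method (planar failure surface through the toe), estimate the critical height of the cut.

Culmann's analysis gives the critical failure plane at α_cr = (β + φ)/2 = (57.9 + 11.5)/2 = 34.7°, and the critical height
H_c = (4c/γ) · sinβ cosφ / [1 − cos(β − φ)]
    = (4·15.7/20.3) · sin57.9°·cos11.5° / [1 − cos(46.4°)]
    = 3.094 · 0.8471·0.9799 / [1 − 0.6896]
    = 3.094 · 0.8301 / 0.3104
    = 8.27 m

H_c = 8.27 m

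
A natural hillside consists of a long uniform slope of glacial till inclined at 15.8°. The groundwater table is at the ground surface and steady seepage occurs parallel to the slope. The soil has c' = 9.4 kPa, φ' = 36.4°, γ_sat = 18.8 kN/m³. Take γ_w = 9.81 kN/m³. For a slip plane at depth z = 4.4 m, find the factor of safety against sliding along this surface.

FS = 1.68

With seepage parallel to the slope and the water table at the surface, the effective normal stress on the slip plane uses the buoyant unit weight γ' = γ_sat − γ_w while the driving shear stress uses γ_sat:
FS = [c' + γ' z cos²β tanφ'] / [γ_sat z sinβ cosβ]
γ' = 18.8 − 9.81 = 8.99 kN/m³
Numerator = 9.4 + 8.99·4.4·cos²15.8°·tan36.4° = 9.4 + 8.99·4.4·0.9259·0.7373 = 36.401 kPa
Denominator = 18.8·4.4·sin15.8°·cos15.8° = 18.8·4.4·0.2723·0.9622 = 21.672 kPa
FS = 36.401 / 21.672 = 1.680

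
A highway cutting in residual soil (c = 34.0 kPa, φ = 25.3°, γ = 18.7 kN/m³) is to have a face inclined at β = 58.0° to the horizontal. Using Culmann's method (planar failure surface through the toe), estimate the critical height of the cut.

Culmann's analysis gives the critical failure plane at α_cr = (β + φ)/2 = (58.0 + 25.3)/2 = 41.6°, and the critical height
H_c = (4c/γ) · sinβ cosφ / [1 − cos(β − φ)]
    = (4·34.0/18.7) · sin58.0°·cos25.3° / [1 − cos(32.7°)]
    = 7.273 · 0.8480·0.9041 / [1 − 0.8415]
    = 7.273 · 0.7667 / 0.1585
    = 35.18 m

H_c = 35.18 m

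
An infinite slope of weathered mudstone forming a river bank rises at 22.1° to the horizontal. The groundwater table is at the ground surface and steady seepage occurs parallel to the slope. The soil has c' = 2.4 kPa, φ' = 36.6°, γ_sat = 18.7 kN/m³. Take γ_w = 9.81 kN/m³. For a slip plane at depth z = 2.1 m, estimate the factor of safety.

With seepage parallel to the slope and the water table at the surface, the effective normal stress on the slip plane uses the buoyant unit weight γ' = γ_sat − γ_w while the driving shear stress uses γ_sat:
FS = [c' + γ' z cos²β tanφ'] / [γ_sat z sinβ cosβ]
γ' = 18.7 − 9.81 = 8.89 kN/m³
Numerator = 2.4 + 8.89·2.1·cos²22.1°·tan36.6° = 2.4 + 8.89·2.1·0.8585·0.7427 = 14.302 kPa
Denominator = 18.7·2.1·sin22.1°·cos22.1° = 18.7·2.1·0.3762·0.9265 = 13.689 kPa
FS = 14.302 / 13.689 = 1.045

FS = 1.04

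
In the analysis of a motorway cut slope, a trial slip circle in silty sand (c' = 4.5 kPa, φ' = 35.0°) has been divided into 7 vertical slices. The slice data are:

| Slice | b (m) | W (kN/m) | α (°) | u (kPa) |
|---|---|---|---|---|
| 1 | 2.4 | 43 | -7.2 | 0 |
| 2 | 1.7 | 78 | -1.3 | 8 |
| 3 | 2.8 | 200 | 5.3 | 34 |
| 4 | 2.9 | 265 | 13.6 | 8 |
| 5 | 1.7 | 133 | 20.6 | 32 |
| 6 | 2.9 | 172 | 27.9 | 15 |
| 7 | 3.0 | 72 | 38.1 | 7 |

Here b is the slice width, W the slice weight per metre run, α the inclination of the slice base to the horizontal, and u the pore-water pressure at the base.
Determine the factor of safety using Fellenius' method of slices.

Ordinary method of slices: FS = Σ[c'·Δl_i + (W_i cosα_i − u_i·Δl_i)·tanφ'] / Σ W_i sinα_i, with Δl_i = b_i / cosα_i.
Slice 1: Δl = 2.4/cos(-7.2°) = 2.419 m; N'_1 = 43·cos(-7.2°) − 0·2.419 = 42.7; c'Δl = 10.89; W sinα = -5.4
Slice 2: Δl = 1.7/cos(-1.3°) = 1.700 m; N'_2 = 78·cos(-1.3°) − 8·1.700 = 64.4; c'Δl = 7.65; W sinα = -1.8
Slice 3: Δl = 2.8/cos5.3° = 2.812 m; N'_3 = 200·cos5.3° − 34·2.812 = 103.5; c'Δl = 12.65; W sinα = 18.5
Slice 4: Δl = 2.9/cos13.6° = 2.984 m; N'_4 = 265·cos13.6° − 8·2.984 = 233.7; c'Δl = 13.43; W sinα = 62.3
Slice 5: Δl = 1.7/cos20.6° = 1.816 m; N'_5 = 133·cos20.6° − 32·1.816 = 66.4; c'Δl = 8.17; W sinα = 46.8
Slice 6: Δl = 2.9/cos27.9° = 3.281 m; N'_6 = 172·cos27.9° − 15·3.281 = 102.8; c'Δl = 14.77; W sinα = 80.5
Slice 7: Δl = 3.0/cos38.1° = 3.812 m; N'_7 = 72·cos38.1° − 7·3.812 = 30.0; c'Δl = 17.16; W sinα = 44.4
Σc'Δl = 84.7 kN/m; ΣN' = 643.4 kN/m; ΣW sinα = 245.3 kN/m
Resisting = 84.7 + 643.4·tan35.0° = 84.7 + 450.5 = 535.2 kN/m
FS = 535.2 / 245.3 = 2.182

FS = 2.18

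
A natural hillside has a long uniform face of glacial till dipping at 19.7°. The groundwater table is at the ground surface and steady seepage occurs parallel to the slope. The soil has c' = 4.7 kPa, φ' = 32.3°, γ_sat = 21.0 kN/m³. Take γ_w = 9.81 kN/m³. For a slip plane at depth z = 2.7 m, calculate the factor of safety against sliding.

With seepage parallel to the slope and the water table at the surface, the effective normal stress on the slip plane uses the buoyant unit weight γ' = γ_sat − γ_w while the driving shear stress uses γ_sat:
FS = [c' + γ' z cos²β tanφ'] / [γ_sat z sinβ cosβ]
γ' = 21.0 − 9.81 = 11.19 kN/m³
Numerator = 4.7 + 11.19·2.7·cos²19.7°·tan32.3° = 4.7 + 11.19·2.7·0.8864·0.6322 = 21.629 kPa
Denominator = 21.0·2.7·sin19.7°·cos19.7° = 21.0·2.7·0.3371·0.9415 = 17.995 kPa
FS = 21.629 / 17.995 = 1.202

FS = 1.20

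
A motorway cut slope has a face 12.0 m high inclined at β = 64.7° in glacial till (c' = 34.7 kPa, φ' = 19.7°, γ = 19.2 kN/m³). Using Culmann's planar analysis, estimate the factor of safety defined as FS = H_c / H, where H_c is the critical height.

FS = 1.75

H_c = (4c'/γ) · sinβ cosφ' / [1 − cos(β − φ')]
    = (4·34.7/19.2) · sin64.7°·cos19.7° / [1 − cos45.0°]
    = 7.229 · 0.8512 / 0.2929 = 21.01 m
FS = H_c / H = 21.01 / 12.0 = 1.751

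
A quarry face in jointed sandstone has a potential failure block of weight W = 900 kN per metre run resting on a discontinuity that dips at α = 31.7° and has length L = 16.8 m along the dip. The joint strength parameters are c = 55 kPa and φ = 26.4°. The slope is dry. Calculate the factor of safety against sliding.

Resolving the block weight along and normal to the plane and applying the Mohr–Coulomb strength on the joint:
N' = W cosα = 900·cos31.7° = 765.7 kN/m
Driving force T = W sinα = 900·sin31.7° = 472.9 kN/m
Resisting force R = c·L + N'·tanφ = 55·16.8 + 765.7·tan26.4° = 924.0 + 380.1 = 1304.1 kN/m
FS = R / T = 1304.1 / 472.9 = 2.758

FS = 2.76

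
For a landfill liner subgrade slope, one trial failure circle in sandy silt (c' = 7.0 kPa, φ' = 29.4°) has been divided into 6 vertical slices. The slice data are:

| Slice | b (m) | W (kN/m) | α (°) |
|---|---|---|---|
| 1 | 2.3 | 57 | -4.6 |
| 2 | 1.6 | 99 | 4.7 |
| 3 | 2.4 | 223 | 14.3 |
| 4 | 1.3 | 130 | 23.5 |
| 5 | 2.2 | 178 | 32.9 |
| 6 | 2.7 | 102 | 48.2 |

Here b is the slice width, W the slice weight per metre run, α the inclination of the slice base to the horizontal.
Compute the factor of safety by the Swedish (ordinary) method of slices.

FS = 1.77

Ordinary method of slices: FS = Σ[c'·Δl_i + (W_i cosα_i)·tanφ'] / Σ W_i sinα_i, with Δl_i = b_i / cosα_i.
Slice 1: Δl = 2.3/cos(-4.6°) = 2.307 m; N'_1 = 57·cos(-4.6°) = 56.8; c'Δl = 16.15; W sinα = -4.6
Slice 2: Δl = 1.6/cos4.7° = 1.605 m; N'_2 = 99·cos4.7° = 98.7; c'Δl = 11.24; W sinα = 8.1
Slice 3: Δl = 2.4/cos14.3° = 2.477 m; N'_3 = 223·cos14.3° = 216.1; c'Δl = 17.34; W sinα = 55.1
Slice 4: Δl = 1.3/cos23.5° = 1.418 m; N'_4 = 130·cos23.5° = 119.2; c'Δl = 9.92; W sinα = 51.8
Slice 5: Δl = 2.2/cos32.9° = 2.620 m; N'_5 = 178·cos32.9° = 149.5; c'Δl = 18.34; W sinα = 96.7
Slice 6: Δl = 2.7/cos48.2° = 4.051 m; N'_6 = 102·cos48.2° = 68.0; c'Δl = 28.36; W sinα = 76.0
Σc'Δl = 101.3 kN/m; ΣN' = 708.2 kN/m; ΣW sinα = 283.2 kN/m
Resisting = 101.3 + 708.2·tan29.4° = 101.3 + 399.1 = 500.4 kN/m
FS = 500.4 / 283.2 = 1.767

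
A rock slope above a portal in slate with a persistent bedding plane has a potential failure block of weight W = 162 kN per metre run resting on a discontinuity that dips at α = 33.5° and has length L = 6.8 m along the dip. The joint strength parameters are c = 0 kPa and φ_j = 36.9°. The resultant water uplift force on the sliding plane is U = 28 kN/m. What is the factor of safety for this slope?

FS = 0.90

Resolving the block weight along and normal to the plane and applying the Mohr–Coulomb strength on the joint:
N' = W cosα − U = 162·cos33.5° − 28 = 107.1 kN/m
Driving force T = W sinα = 162·sin33.5° = 89.4 kN/m
Resisting force R = c·L + N'·tanφ_j = 0·6.8 + 107.1·tan36.9° = 0.0 + 80.4 = 80.4 kN/m
FS = R / T = 80.4 / 89.4 = 0.899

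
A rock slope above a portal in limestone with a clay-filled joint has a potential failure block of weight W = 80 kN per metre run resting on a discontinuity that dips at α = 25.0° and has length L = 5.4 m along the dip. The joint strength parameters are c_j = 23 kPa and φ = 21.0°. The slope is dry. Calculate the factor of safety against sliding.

FS = 4.50

Resolving the block weight along and normal to the plane and applying the Mohr–Coulomb strength on the joint:
N' = W cosα = 80·cos25.0° = 72.5 kN/m
Driving force T = W sinα = 80·sin25.0° = 33.8 kN/m
Resisting force R = c_j·L + N'·tanφ = 23·5.4 + 72.5·tan21.0° = 124.2 + 27.8 = 152.0 kN/m
FS = R / T = 152.0 / 33.8 = 4.497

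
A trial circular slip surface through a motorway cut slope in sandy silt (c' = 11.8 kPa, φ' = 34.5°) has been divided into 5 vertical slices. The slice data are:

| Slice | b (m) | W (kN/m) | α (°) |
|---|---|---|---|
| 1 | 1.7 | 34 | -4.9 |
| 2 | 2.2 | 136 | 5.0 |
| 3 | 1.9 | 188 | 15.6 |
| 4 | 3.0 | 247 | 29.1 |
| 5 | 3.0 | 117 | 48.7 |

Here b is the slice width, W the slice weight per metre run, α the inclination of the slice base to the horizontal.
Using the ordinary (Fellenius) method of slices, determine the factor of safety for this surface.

FS = 2.26

Ordinary method of slices: FS = Σ[c'·Δl_i + (W_i cosα_i)·tanφ'] / Σ W_i sinα_i, with Δl_i = b_i / cosα_i.
Slice 1: Δl = 1.7/cos(-4.9°) = 1.706 m; N'_1 = 34·cos(-4.9°) = 33.9; c'Δl = 20.13; W sinα = -2.9
Slice 2: Δl = 2.2/cos5.0° = 2.208 m; N'_2 = 136·cos5.0° = 135.5; c'Δl = 26.06; W sinα = 11.9
Slice 3: Δl = 1.9/cos15.6° = 1.973 m; N'_3 = 188·cos15.6° = 181.1; c'Δl = 23.28; W sinα = 50.6
Slice 4: Δl = 3.0/cos29.1° = 3.433 m; N'_4 = 247·cos29.1° = 215.8; c'Δl = 40.51; W sinα = 120.1
Slice 5: Δl = 3.0/cos48.7° = 4.545 m; N'_5 = 117·cos48.7° = 77.2; c'Δl = 53.64; W sinα = 87.9
Σc'Δl = 163.6 kN/m; ΣN' = 643.5 kN/m; ΣW sinα = 267.5 kN/m
Resisting = 163.6 + 643.5·tan34.5° = 163.6 + 442.2 = 605.9 kN/m
FS = 605.9 / 267.5 = 2.265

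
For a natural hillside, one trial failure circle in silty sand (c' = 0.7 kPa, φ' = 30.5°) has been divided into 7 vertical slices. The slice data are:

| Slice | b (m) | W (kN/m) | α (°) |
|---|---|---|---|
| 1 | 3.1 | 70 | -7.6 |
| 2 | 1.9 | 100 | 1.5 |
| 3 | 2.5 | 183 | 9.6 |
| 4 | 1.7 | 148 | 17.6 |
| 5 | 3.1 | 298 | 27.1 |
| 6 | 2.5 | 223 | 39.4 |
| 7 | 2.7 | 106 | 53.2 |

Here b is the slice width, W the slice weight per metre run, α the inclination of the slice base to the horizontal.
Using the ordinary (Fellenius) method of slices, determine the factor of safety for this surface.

Ordinary method of slices: FS = Σ[c'·Δl_i + (W_i cosα_i)·tanφ'] / Σ W_i sinα_i, with Δl_i = b_i / cosα_i.
Slice 1: Δl = 3.1/cos(-7.6°) = 3.127 m; N'_1 = 70·cos(-7.6°) = 69.4; c'Δl = 2.19; W sinα = -9.3
Slice 2: Δl = 1.9/cos1.5° = 1.901 m; N'_2 = 100·cos1.5° = 100.0; c'Δl = 1.33; W sinα = 2.6
Slice 3: Δl = 2.5/cos9.6° = 2.536 m; N'_3 = 183·cos9.6° = 180.4; c'Δl = 1.77; W sinα = 30.5
Slice 4: Δl = 1.7/cos17.6° = 1.783 m; N'_4 = 148·cos17.6° = 141.1; c'Δl = 1.25; W sinα = 44.8
Slice 5: Δl = 3.1/cos27.1° = 3.482 m; N'_5 = 298·cos27.1° = 265.3; c'Δl = 2.44; W sinα = 135.8
Slice 6: Δl = 2.5/cos39.4° = 3.235 m; N'_6 = 223·cos39.4° = 172.3; c'Δl = 2.26; W sinα = 141.5
Slice 7: Δl = 2.7/cos53.2° = 4.507 m; N'_7 = 106·cos53.2° = 63.5; c'Δl = 3.16; W sinα = 84.9
Σc'Δl = 14.4 kN/m; ΣN' = 992.0 kN/m; ΣW sinα = 430.8 kN/m
Resisting = 14.4 + 992.0·tan30.5° = 14.4 + 584.3 = 598.7 kN/m
FS = 598.7 / 430.8 = 1.390

FS = 1.39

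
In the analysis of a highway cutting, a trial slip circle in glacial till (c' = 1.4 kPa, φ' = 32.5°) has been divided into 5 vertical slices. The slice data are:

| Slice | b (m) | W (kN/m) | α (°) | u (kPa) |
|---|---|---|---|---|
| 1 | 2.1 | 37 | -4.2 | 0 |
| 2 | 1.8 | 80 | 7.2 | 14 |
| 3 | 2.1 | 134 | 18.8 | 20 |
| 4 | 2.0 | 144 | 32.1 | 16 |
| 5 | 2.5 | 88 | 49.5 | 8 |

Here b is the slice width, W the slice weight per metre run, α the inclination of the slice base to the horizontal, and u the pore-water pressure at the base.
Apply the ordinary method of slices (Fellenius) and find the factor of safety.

FS = 1.02

Ordinary method of slices: FS = Σ[c'·Δl_i + (W_i cosα_i − u_i·Δl_i)·tanφ'] / Σ W_i sinα_i, with Δl_i = b_i / cosα_i.
Slice 1: Δl = 2.1/cos(-4.2°) = 2.106 m; N'_1 = 37·cos(-4.2°) − 0·2.106 = 36.9; c'Δl = 2.95; W sinα = -2.7
Slice 2: Δl = 1.8/cos7.2° = 1.814 m; N'_2 = 80·cos7.2° − 14·1.814 = 54.0; c'Δl = 2.54; W sinα = 10.0
Slice 3: Δl = 2.1/cos18.8° = 2.218 m; N'_3 = 134·cos18.8° − 20·2.218 = 82.5; c'Δl = 3.11; W sinα = 43.2
Slice 4: Δl = 2.0/cos32.1° = 2.361 m; N'_4 = 144·cos32.1° − 16·2.361 = 84.2; c'Δl = 3.31; W sinα = 76.5
Slice 5: Δl = 2.5/cos49.5° = 3.849 m; N'_5 = 88·cos49.5° − 8·3.849 = 26.4; c'Δl = 5.39; W sinα = 66.9
Σc'Δl = 17.3 kN/m; ΣN' = 283.9 kN/m; ΣW sinα = 193.9 kN/m
Resisting = 17.3 + 283.9·tan32.5° = 17.3 + 180.9 = 198.2 kN/m
FS = 198.2 / 193.9 = 1.022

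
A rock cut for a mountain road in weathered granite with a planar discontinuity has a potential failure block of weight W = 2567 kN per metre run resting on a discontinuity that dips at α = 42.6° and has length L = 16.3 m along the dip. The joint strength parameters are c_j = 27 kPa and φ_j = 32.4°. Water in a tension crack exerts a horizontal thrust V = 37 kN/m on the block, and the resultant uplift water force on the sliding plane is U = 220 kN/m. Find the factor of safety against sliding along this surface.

FS = 0.84

Resolving the block weight along and normal to the plane and applying the Mohr–Coulomb strength on the joint:
N' = W cosα − U − V sinα = 2567·cos42.6° − 220 − 37·sin42.6° = 1644.5 kN/m
Driving force T = W sinα + V cosα = 2567·sin42.6° + 37·cos42.6° = 1764.8 kN/m
Resisting force R = c_j·L + N'·tanφ_j = 27·16.3 + 1644.5·tan32.4° = 440.1 + 1043.6 = 1483.7 kN/m
FS = R / T = 1483.7 / 1764.8 = 0.841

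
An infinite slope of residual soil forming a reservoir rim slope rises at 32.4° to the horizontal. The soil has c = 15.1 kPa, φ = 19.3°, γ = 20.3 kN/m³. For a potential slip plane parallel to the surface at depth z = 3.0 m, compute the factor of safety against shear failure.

FS = 1.10

For an infinite slope with a slip plane parallel to the surface (no pore pressure): FS = [c + γz cos²β tanφ] / [γz sinβ cosβ].
γz = 20.3·3.0 = 60.90 kN/m²
Numerator = 15.1 + 60.90·cos²32.4°·tan19.3° = 15.1 + 60.90·0.7129·0.3502 = 30.304 kPa
Denominator = 60.90·sin32.4°·cos32.4° = 60.90·0.5358·0.8443 = 27.552 kPa
FS = 30.304 / 27.552 = 1.100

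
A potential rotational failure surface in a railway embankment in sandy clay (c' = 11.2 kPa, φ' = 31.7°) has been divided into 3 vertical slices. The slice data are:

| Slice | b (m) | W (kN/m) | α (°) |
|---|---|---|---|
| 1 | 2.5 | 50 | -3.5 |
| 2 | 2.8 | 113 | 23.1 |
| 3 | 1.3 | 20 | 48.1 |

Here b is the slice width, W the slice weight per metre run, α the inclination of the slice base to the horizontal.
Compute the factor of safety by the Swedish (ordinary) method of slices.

FS = 3.33

Ordinary method of slices: FS = Σ[c'·Δl_i + (W_i cosα_i)·tanφ'] / Σ W_i sinα_i, with Δl_i = b_i / cosα_i.
Slice 1: Δl = 2.5/cos(-3.5°) = 2.505 m; N'_1 = 50·cos(-3.5°) = 49.9; c'Δl = 28.05; W sinα = -3.1
Slice 2: Δl = 2.8/cos23.1° = 3.044 m; N'_2 = 113·cos23.1° = 103.9; c'Δl = 34.09; W sinα = 44.3
Slice 3: Δl = 1.3/cos48.1° = 1.947 m; N'_3 = 20·cos48.1° = 13.4; c'Δl = 21.80; W sinα = 14.9
Σc'Δl = 83.9 kN/m; ΣN' = 167.2 kN/m; ΣW sinα = 56.2 kN/m
Resisting = 83.9 + 167.2·tan31.7° = 83.9 + 103.3 = 187.2 kN/m
FS = 187.2 / 56.2 = 3.333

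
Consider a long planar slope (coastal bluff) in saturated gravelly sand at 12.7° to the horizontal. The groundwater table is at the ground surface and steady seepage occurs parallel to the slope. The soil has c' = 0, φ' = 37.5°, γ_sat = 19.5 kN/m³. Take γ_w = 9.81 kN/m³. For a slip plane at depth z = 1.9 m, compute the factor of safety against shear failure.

With seepage parallel to the slope and the water table at the surface, the effective normal stress on the slip plane uses the buoyant unit weight γ' = γ_sat − γ_w while the driving shear stress uses γ_sat:
FS = [c' + γ' z cos²β tanφ'] / [γ_sat z sinβ cosβ]
(For c' = 0 this reduces to FS = (γ'/γ_sat)·tanφ'/tanβ.)
γ' = 19.5 − 9.81 = 9.69 kN/m³
Numerator = 0.0 + 9.69·1.9·cos²12.7°·tan37.5° = 0.0 + 9.69·1.9·0.9517·0.7673 = 13.444 kPa
Denominator = 19.5·1.9·sin12.7°·cos12.7° = 19.5·1.9·0.2198·0.9755 = 7.946 kPa
FS = 13.444 / 7.946 = 1.692

FS = 1.69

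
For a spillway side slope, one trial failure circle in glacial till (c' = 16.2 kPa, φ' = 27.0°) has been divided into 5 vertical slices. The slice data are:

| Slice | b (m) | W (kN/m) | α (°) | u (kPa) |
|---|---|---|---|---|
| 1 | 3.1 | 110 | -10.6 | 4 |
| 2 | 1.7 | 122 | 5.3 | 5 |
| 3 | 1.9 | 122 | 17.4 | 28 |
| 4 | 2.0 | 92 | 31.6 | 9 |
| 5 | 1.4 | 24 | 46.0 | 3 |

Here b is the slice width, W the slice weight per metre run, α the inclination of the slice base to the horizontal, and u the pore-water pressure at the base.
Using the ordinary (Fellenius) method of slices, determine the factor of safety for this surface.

Ordinary method of slices: FS = Σ[c'·Δl_i + (W_i cosα_i − u_i·Δl_i)·tanφ'] / Σ W_i sinα_i, with Δl_i = b_i / cosα_i.
Slice 1: Δl = 3.1/cos(-10.6°) = 3.154 m; N'_1 = 110·cos(-10.6°) − 4·3.154 = 95.5; c'Δl = 51.09; W sinα = -20.2
Slice 2: Δl = 1.7/cos5.3° = 1.707 m; N'_2 = 122·cos5.3° − 5·1.707 = 112.9; c'Δl = 27.66; W sinα = 11.3
Slice 3: Δl = 1.9/cos17.4° = 1.991 m; N'_3 = 122·cos17.4° − 28·1.991 = 60.7; c'Δl = 32.26; W sinα = 36.5
Slice 4: Δl = 2.0/cos31.6° = 2.348 m; N'_4 = 92·cos31.6° − 9·2.348 = 57.2; c'Δl = 38.04; W sinα = 48.2
Slice 5: Δl = 1.4/cos46.0° = 2.015 m; N'_5 = 24·cos46.0° − 3·2.015 = 10.6; c'Δl = 32.65; W sinα = 17.3
Σc'Δl = 181.7 kN/m; ΣN' = 337.0 kN/m; ΣW sinα = 93.0 kN/m
Resisting = 181.7 + 337.0·tan27.0° = 181.7 + 171.7 = 353.4 kN/m
FS = 353.4 / 93.0 = 3.800

FS = 3.80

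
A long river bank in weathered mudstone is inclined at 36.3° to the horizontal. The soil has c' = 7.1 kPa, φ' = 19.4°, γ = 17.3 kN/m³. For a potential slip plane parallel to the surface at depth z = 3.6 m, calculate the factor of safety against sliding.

FS = 0.72

For an infinite slope with a slip plane parallel to the surface (no pore pressure): FS = [c' + γz cos²β tanφ'] / [γz sinβ cosβ].
γz = 17.3·3.6 = 62.28 kN/m²
Numerator = 7.1 + 62.28·cos²36.3°·tan19.4° = 7.1 + 62.28·0.6495·0.3522 = 21.345 kPa
Denominator = 62.28·sin36.3°·cos36.3° = 62.28·0.5920·0.8059 = 29.715 kPa
FS = 21.345 / 29.715 = 0.718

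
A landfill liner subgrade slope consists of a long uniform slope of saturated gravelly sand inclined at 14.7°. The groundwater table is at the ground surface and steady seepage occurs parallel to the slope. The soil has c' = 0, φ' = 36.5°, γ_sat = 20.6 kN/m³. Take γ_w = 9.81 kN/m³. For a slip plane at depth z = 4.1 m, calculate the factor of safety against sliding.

FS = 1.48

With seepage parallel to the slope and the water table at the surface, the effective normal stress on the slip plane uses the buoyant unit weight γ' = γ_sat − γ_w while the driving shear stress uses γ_sat:
FS = [c' + γ' z cos²β tanφ'] / [γ_sat z sinβ cosβ]
(For c' = 0 this reduces to FS = (γ'/γ_sat)·tanφ'/tanβ.)
γ' = 20.6 − 9.81 = 10.79 kN/m³
Numerator = 0.0 + 10.79·4.1·cos²14.7°·tan36.5° = 0.0 + 10.79·4.1·0.9356·0.7400 = 30.627 kPa
Denominator = 20.6·4.1·sin14.7°·cos14.7° = 20.6·4.1·0.2538·0.9673 = 20.731 kPa
FS = 30.627 / 20.731 = 1.477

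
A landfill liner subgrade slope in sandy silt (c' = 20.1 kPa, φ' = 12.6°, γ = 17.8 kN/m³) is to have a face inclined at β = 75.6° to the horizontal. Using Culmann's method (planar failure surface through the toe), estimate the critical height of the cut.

Culmann's analysis gives the critical failure plane at α_cr = (β + φ')/2 = (75.6 + 12.6)/2 = 44.1°, and the critical height
H_c = (4c'/γ) · sinβ cosφ' / [1 − cos(β − φ')]
    = (4·20.1/17.8) · sin75.6°·cos12.6° / [1 − cos(63.0°)]
    = 4.517 · 0.9686·0.9759 / [1 − 0.4540]
    = 4.517 · 0.9453 / 0.5460
    = 7.82 m

H_c = 7.82 m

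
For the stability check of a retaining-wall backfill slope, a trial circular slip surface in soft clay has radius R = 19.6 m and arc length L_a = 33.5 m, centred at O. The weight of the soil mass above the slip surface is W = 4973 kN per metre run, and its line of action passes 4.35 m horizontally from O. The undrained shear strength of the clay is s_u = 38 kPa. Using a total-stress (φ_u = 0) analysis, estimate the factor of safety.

FS = 1.15

Taking moments about the centre O, the resisting moment is provided by the undrained shear strength acting along the arc:
M_R = s_u·L_a·R = 38·33.50·19.6 = 24950.8 kN·m/m
M_D = W·d = 4973·4.35 = 21632.5 kN·m/m
FS = M_R / M_D = 24950.8 / 21632.5 = 1.153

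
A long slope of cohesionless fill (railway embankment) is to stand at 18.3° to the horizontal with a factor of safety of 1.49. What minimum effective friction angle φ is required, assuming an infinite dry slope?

φ = 26.2°

FS = tanφ/tanβ ⇒ tanφ = FS · tanβ = 1.49 · tan18.3° = 0.4928
φ = arctan(0.4928) = 26.23°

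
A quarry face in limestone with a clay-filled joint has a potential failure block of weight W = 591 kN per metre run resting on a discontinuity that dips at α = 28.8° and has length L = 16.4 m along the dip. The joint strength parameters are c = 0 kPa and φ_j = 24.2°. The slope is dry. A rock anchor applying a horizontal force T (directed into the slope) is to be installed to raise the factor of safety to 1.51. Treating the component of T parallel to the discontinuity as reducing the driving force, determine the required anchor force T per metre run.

T = 128 kN/m

Resolving forces along and normal to the sliding plane, with the horizontal anchor force T adding T·sinα to the effective normal force and T·cosα acting up the plane against the driving force:
FS = [cL + (W cosα + T sinα) tanφ_j] / [W sinα − T cosα]
Without the anchor: N' = 517.9 kN/m, driving T_d = 284.7 kN/m, resisting R = 0·16.4 + 517.9·tan24.2° = 232.8 kN/m, FS = 0.82.
Setting FS = 1.51 and solving for T:
1.51·(284.7 − T cos28.8°) = 232.8 + T sin28.8°·tan24.2°
T·(sin28.8°·tan24.2° + 1.51·cos28.8°) = 1.51·284.7 − 232.8
T·(0.4818·0.4494 + 1.51·0.8763) = 429.9 − 232.8 = 197.2
T·1.5397 = 197.2
T = 128.1 kN/m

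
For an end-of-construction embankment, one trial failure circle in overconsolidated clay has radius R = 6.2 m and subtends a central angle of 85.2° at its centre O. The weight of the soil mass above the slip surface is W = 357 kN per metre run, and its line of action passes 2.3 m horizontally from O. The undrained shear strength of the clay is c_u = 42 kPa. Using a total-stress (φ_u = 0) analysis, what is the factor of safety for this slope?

Taking moments about the centre O, the resisting moment is provided by the undrained shear strength acting along the arc:
Arc length L_a = R·θ = 6.2·(85.2°·π/180) = 6.2·1.4870 = 9.22 m
M_R = c_u·L_a·R = 42·9.22·6.2 = 2400.8 kN·m/m
M_D = W·d = 357·2.3 = 821.1 kN·m/m
FS = M_R / M_D = 2400.8 / 821.1 = 2.924

FS = 2.92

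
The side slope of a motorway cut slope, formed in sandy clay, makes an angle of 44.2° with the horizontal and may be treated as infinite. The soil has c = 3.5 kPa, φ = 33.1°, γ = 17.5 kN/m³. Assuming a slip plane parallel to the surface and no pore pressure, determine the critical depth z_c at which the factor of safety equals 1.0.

Setting FS = 1.00 in FS = [c + γz cos²β tanφ] / [γz sinβ cosβ] and solving for z:
z = c / [γ cosβ (FS·sinβ − cosβ·tanφ)]
  = 3.5 / [17.5·cos44.2°·(1.00·sin44.2° − cos44.2°·tan33.1°)]
  = 3.5 / [17.5·0.7169·(1.00·0.6972 − 0.7169·0.6519)]
  = 3.5 / 2.8833 = 1.214 m

z_c = 1.21 m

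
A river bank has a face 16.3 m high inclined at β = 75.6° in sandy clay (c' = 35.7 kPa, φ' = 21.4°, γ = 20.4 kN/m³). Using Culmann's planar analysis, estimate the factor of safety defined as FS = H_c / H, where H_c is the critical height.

H_c = (4c'/γ) · sinβ cosφ' / [1 − cos(β − φ')]
    = (4·35.7/20.4) · sin75.6°·cos21.4° / [1 − cos54.2°]
    = 7.000 · 0.9018 / 0.4150 = 15.21 m
FS = H_c / H = 15.21 / 16.3 = 0.933

FS = 0.93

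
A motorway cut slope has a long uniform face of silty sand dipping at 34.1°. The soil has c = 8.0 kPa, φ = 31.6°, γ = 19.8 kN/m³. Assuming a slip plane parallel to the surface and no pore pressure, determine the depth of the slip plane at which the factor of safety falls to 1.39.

Setting FS = 1.39 in FS = [c + γz cos²β tanφ] / [γz sinβ cosβ] and solving for z:
z = c / [γ cosβ (FS·sinβ − cosβ·tanφ)]
  = 8.0 / [19.8·cos34.1°·(1.39·sin34.1° − cos34.1°·tan31.6°)]
  = 8.0 / [19.8·0.8281·(1.39·0.5606 − 0.8281·0.6152)]
  = 8.0 / 4.4245 = 1.808 m

z = 1.81 m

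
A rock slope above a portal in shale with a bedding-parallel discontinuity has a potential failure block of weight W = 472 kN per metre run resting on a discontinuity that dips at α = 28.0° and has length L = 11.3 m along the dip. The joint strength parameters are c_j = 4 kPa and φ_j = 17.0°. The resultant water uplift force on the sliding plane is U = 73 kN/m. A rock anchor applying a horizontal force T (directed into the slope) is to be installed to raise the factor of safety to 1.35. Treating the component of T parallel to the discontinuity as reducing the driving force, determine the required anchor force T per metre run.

T = 111 kN/m

Resolving forces along and normal to the sliding plane, with the horizontal anchor force T adding T·sinα to the effective normal force and T·cosα acting up the plane against the driving force:
FS = [c_jL + (W cosα − U + T sinα) tanφ_j] / [W sinα − T cosα]
Without the anchor: N' = 343.8 kN/m, driving T_d = 221.6 kN/m, resisting R = 4·11.3 + 343.8·tan17.0° = 150.3 kN/m, FS = 0.68.
Setting FS = 1.35 and solving for T:
1.35·(221.6 − T cos28.0°) = 150.3 + T sin28.0°·tan17.0°
T·(sin28.0°·tan17.0° + 1.35·cos28.0°) = 1.35·221.6 − 150.3
T·(0.4695·0.3057 + 1.35·0.8829) = 299.1 − 150.3 = 148.9
T·1.3355 = 148.9
T = 111.5 kN/m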